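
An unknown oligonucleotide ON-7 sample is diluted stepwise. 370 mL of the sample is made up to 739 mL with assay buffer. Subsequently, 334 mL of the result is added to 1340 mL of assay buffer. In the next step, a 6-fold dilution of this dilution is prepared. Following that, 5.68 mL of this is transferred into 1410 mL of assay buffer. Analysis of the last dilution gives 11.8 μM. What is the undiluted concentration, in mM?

Overall dilution factor = 1.997 × 5.012 × 6 × 249.2 = 1.50 × 10⁴.
Original = 11.8 μM × 1.50 × 10⁴ = 1.77 × 10⁵ μM = 177 mM.

177 mM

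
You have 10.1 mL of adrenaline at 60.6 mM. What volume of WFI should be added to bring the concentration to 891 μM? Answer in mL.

891 μM = 0.891 mM.
V₂ = C₁V₁/C₂ = 60.6 × 10.1 / 0.891 = 687 mL.
Diluent to add = V₂ − V₁ = 687 − 10.1 = 677 mL.

677 mL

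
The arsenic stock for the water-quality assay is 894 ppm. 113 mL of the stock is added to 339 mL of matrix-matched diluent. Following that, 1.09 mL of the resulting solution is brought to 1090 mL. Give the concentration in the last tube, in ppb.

Overall dilution factor = 4 × 1000 = 4000.
894 ppm / 4000 = 0.224 ppm = 224 ppb.

224 ppb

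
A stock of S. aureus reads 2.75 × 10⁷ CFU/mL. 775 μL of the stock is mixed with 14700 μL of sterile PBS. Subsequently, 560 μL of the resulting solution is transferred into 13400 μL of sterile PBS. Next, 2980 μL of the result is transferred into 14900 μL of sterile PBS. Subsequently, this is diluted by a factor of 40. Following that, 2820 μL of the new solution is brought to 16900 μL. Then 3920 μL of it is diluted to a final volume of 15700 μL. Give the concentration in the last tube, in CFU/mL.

9.59 CFU/mL

Overall dilution factor = 19.97 × 24.93 × 6 × 40 × 5.993 × 4.005 = 2.87 × 10⁶.
2.75 × 10⁷ CFU/mL / 2.87 × 10⁶ = 9.59 CFU/mL.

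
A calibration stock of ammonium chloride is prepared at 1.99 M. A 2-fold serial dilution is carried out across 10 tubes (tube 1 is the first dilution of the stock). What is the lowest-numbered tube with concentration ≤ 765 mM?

tube 2

Tube n has concentration 1.99 M / 2ⁿ.
Need 2ⁿ ≥ 1.99 M / 765 mM = 2.60, so n ≥ 1.38.
First such tube: n = 2.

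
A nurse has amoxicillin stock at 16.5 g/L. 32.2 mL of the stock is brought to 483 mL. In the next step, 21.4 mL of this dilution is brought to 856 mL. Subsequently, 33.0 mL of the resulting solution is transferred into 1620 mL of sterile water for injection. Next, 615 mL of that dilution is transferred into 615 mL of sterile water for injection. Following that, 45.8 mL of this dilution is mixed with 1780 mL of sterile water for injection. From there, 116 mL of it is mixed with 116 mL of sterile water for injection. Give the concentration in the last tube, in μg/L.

3.44 μg/L

Overall dilution factor = 15 × 40 × 50.09 × 2 × 39.86 × 2 = 4.79 × 10⁶.
16.5 g/L / 4.79 × 10⁶ = 3.44 × 10⁻⁶ g/L = 3.44 μg/L.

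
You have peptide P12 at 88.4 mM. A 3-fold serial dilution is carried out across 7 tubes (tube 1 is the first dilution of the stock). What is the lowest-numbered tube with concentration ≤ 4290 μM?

Tube n has concentration 88.4 mM / 3ⁿ.
Need 3ⁿ ≥ 88.4 mM / 4290 μM = 20.6, so n ≥ 2.75.
First such tube: n = 3.

tube 3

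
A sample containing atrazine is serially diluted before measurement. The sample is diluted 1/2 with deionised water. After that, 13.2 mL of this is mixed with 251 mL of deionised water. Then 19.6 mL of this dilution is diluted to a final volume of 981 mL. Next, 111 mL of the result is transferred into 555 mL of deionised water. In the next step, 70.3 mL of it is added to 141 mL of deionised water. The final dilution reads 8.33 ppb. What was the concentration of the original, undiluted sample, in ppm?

Overall dilution factor = 2 × 20.02 × 50.05 × 6 × 3.006 = 3.61 × 10⁴.
Original = 8.33 ppb × 3.61 × 10⁴ = 3.01 × 10⁵ ppb = 301 ppm.

301 ppm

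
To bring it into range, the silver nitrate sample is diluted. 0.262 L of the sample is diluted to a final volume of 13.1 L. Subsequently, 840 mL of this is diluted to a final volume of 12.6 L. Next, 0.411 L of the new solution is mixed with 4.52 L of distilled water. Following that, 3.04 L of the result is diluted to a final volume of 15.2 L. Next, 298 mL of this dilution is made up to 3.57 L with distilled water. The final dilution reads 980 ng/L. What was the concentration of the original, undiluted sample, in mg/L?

Overall dilution factor = 50 × 15 × 12.00 × 5 × 11.98 = 5.39 × 10⁵.
Original = 980 ng/L × 5.39 × 10⁵ = 5.28 × 10⁸ ng/L = 528 mg/L.

528 mg/L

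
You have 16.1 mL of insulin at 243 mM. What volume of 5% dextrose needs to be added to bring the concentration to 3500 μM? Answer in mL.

3500 μM = 3.50 mM.
V₂ = C₁V₁/C₂ = 243 × 16.1 / 3.50 = 1118 mL.
Diluent to add = V₂ − V₁ = 1118 − 16.1 = 1100 mL.

1100 mL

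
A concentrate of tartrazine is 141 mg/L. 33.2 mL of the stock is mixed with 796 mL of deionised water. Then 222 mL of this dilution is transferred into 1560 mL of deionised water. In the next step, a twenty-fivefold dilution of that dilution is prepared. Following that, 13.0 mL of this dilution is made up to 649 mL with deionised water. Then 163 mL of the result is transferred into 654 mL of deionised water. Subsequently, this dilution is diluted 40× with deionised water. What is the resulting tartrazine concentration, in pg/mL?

2.81 pg/mL

Overall dilution factor = 24.98 × 8.027 × 25 × 49.92 × 5.012 × 40 = 5.02 × 10⁷.
141 mg/L / 5.02 × 10⁷ = 2.81 × 10⁻⁶ mg/L = 2.81 pg/mL.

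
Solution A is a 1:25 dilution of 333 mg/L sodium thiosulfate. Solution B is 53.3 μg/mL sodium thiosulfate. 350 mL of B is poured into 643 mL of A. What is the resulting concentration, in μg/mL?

27.4 μg/mL

C_A = 333 mg/L / 25 = 13.3 mg/L.
C_B = 53.3 μg/mL = 53.3 mg/L.
C_mix = (C_A·V_A + C_B·V_B)/(V_A + V_B) = (13.3×643 + 53.3×350) / 993.0 = 27.4 mg/L = 27.4 μg/mL.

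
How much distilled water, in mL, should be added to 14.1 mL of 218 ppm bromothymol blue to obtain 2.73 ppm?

V₂ = C₁V₁/C₂ = 218 × 14.1 / 2.73 = 1126 mL.
Diluent to add = V₂ − V₁ = 1126 − 14.1 = 1110 mL.

1110 mL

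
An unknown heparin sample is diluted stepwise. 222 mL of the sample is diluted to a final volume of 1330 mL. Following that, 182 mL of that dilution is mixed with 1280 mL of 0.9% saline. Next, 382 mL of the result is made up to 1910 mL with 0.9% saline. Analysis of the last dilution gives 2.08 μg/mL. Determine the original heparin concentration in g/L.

0.501 g/L

Overall dilution factor = 5.991 × 8.033 × 5 = 241.
Original = 2.08 μg/mL × 241 = 501 μg/mL = 0.501 g/L.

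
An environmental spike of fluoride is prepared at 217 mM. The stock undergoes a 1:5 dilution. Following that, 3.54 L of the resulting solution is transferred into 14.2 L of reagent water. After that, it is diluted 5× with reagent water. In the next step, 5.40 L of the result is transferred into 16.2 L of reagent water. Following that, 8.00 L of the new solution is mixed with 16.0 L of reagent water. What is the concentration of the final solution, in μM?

144 μM

Overall dilution factor = 5 × 5.011 × 5 × 4 × 3 = 1503.
217 mM / 1503 = 0.144 mM = 144 μM.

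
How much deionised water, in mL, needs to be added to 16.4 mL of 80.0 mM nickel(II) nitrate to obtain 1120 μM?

1160 mL

1120 μM = 1.12 mM.
V₂ = C₁V₁/C₂ = 80.0 × 16.4 / 1.12 = 1171 mL.
Diluent to add = V₂ − V₁ = 1171 − 16.4 = 1160 mL.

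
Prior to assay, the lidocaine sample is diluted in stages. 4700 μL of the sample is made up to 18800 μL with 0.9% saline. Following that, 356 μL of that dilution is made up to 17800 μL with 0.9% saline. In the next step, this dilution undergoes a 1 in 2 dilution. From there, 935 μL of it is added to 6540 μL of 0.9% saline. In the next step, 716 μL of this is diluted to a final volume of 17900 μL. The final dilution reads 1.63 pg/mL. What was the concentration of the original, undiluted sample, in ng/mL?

130 ng/mL

Overall dilution factor = 4 × 50 × 2 × 7.995 × 25 = 7.99 × 10⁴.
Original = 1.63 pg/mL × 7.99 × 10⁴ = 1.30 × 10⁵ pg/mL = 130 ng/mL.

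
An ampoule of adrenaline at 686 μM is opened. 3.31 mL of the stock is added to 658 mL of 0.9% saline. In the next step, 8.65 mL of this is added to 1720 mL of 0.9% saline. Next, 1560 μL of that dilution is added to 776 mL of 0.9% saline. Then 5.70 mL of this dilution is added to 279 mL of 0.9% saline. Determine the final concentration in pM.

0.690 pM

Overall dilution factor = 199.8 × 199.8 × 498.4 × 49.95 = 9.94 × 10⁸.
686 μM / 9.94 × 10⁸ = 6.90 × 10⁻⁷ μM = 0.690 pM.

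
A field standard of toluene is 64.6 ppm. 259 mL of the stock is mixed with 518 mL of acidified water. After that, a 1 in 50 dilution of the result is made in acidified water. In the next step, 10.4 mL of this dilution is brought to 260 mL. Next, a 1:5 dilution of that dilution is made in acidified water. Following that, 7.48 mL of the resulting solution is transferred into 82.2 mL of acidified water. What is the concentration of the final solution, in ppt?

Overall dilution factor = 3 × 50 × 25 × 5 × 11.99 = 2.25 × 10⁵.
64.6 ppm / 2.25 × 10⁵ = 2.87 × 10⁻⁴ ppm = 287 ppt.

287 ppt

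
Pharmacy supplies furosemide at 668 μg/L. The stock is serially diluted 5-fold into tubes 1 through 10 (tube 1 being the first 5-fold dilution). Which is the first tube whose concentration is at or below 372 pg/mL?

tube 5

Tube n has concentration 668 μg/L / 5ⁿ.
Need 5ⁿ ≥ 668 μg/L / 372 pg/mL = 1796, so n ≥ 4.66.
First such tube: n = 5.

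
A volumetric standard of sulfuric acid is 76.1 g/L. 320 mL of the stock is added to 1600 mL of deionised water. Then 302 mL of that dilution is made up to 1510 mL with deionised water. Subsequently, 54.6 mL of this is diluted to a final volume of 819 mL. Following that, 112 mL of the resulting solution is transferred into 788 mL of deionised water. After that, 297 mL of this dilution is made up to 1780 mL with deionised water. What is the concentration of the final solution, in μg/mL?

Overall dilution factor = 6 × 5 × 15 × 8.036 × 5.993 = 2.17 × 10⁴.
76.1 g/L / 2.17 × 10⁴ = 3.51 × 10⁻³ g/L = 3.51 μg/mL.

3.51 μg/mL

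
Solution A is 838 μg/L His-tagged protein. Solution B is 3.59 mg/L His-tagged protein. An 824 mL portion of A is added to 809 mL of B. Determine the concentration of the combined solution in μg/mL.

2.20 μg/mL

C_B = 3.59 mg/L = 3590 μg/L.
C_mix = (C_A·V_A + C_B·V_B)/(V_A + V_B) = (838×824 + 3590×809) / 1633 = 2201 μg/L = 2.20 μg/mL.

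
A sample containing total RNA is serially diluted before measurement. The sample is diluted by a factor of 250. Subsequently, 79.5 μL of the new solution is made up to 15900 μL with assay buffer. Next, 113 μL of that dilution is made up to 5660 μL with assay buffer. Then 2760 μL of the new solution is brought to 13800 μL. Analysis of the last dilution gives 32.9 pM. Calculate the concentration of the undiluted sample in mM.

0.412 mM

Overall dilution factor = 250 × 200 × 50.09 × 5 = 1.25 × 10⁷.
Original = 32.9 pM × 1.25 × 10⁷ = 4.12 × 10⁸ pM = 0.412 mM.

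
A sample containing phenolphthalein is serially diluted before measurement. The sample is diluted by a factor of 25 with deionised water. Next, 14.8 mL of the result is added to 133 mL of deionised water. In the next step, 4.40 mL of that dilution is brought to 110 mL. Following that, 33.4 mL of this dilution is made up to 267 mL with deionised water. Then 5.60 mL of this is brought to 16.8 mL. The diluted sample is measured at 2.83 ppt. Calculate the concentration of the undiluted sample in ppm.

Overall dilution factor = 25 × 9.986 × 25 × 7.994 × 3 = 1.50 × 10⁵.
Original = 2.83 ppt × 1.50 × 10⁵ = 4.24 × 10⁵ ppt = 0.424 ppm.

0.424 ppm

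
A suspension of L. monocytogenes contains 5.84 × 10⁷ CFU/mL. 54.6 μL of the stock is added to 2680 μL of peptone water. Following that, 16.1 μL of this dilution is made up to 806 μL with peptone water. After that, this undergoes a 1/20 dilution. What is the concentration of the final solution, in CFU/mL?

Overall dilution factor = 50.08 × 50.06 × 20 = 5.01 × 10⁴.
5.84 × 10⁷ CFU/mL / 5.01 × 10⁴ = 1160 CFU/mL.

1160 CFU/mL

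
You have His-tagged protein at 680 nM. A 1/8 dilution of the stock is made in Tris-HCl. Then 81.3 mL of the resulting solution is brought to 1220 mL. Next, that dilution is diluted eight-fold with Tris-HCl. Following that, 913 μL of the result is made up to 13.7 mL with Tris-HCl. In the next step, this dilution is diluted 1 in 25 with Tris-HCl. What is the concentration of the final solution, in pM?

Overall dilution factor = 8 × 15.01 × 8 × 15.01 × 25 = 3.60 × 10⁵.
680 nM / 3.60 × 10⁵ = 1.89 × 10⁻³ nM = 1.89 pM.

1.89 pM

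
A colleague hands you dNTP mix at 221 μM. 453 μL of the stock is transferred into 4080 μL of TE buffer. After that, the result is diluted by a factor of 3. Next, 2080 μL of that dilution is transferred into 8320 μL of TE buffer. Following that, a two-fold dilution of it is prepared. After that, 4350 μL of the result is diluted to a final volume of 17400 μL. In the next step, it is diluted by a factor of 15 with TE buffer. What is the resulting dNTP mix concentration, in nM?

12.3 nM

Overall dilution factor = 10.01 × 3 × 5 × 2 × 4 × 15 = 1.80 × 10⁴.
221 μM / 1.80 × 10⁴ = 0.0123 μM = 12.3 nM.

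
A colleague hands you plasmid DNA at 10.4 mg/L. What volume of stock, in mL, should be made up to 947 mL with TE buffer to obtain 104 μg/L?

104 μg/L = 0.104 mg/L.
V₁ = C₂V₂/C₁ = 0.104 × 947 / 10.4 = 9.47 mL.

9.47 mL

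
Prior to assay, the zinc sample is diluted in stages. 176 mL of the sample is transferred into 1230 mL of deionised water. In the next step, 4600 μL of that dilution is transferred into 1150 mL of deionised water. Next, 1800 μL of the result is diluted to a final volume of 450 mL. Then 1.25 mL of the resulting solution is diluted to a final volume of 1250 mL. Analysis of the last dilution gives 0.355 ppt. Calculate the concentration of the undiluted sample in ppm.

Overall dilution factor = 7.989 × 251 × 250 × 1000 = 5.01 × 10⁸.
Original = 0.355 ppt × 5.01 × 10⁸ = 1.78 × 10⁸ ppt = 178 ppm.

178 ppm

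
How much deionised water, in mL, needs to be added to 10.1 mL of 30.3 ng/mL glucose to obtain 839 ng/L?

839 ng/L = 0.839 ng/mL.
V₂ = C₁V₁/C₂ = 30.3 × 10.1 / 0.839 = 365 mL.
Diluent to add = V₂ − V₁ = 365 − 10.1 = 355 mL.

355 mL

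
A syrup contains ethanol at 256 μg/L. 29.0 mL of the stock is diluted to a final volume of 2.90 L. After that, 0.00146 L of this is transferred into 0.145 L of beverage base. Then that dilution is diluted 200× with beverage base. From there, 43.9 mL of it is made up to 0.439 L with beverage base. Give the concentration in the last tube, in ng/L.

0.0128 ng/L

Overall dilution factor = 100 × 100.3 × 200 × 10 = 2.01 × 10⁷.
256 μg/L / 2.01 × 10⁷ = 1.28 × 10⁻⁵ μg/L = 0.0128 ng/L.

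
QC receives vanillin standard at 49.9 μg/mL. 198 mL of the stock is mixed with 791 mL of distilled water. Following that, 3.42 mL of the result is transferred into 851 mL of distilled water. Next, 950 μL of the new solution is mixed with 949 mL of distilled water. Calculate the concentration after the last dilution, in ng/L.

Overall dilution factor = 4.995 × 249.8 × 999.9 = 1.25 × 10⁶.
49.9 μg/mL / 1.25 × 10⁶ = 4.00 × 10⁻⁵ μg/mL = 40.0 ng/L.

40.0 ng/L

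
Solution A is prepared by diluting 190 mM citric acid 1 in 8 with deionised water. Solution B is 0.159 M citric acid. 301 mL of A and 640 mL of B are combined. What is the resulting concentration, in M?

C_A = 190 mM / 8 = 23.8 mM.
C_B = 0.159 M = 159 mM.
C_mix = (C_A·V_A + C_B·V_B)/(V_A + V_B) = (23.8×301 + 159×640) / 941.0 = 116 mM = 0.116 M.

0.116 M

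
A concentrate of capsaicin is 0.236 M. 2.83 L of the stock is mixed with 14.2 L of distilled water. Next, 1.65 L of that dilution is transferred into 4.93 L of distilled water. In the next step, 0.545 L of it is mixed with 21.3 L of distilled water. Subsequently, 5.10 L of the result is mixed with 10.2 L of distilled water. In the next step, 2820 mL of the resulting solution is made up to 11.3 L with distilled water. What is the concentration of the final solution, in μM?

20.4 μM

Overall dilution factor = 6.018 × 3.988 × 40.08 × 3 × 4.007 = 1.16 × 10⁴.
0.236 M / 1.16 × 10⁴ = 2.04 × 10⁻⁵ M = 20.4 μM.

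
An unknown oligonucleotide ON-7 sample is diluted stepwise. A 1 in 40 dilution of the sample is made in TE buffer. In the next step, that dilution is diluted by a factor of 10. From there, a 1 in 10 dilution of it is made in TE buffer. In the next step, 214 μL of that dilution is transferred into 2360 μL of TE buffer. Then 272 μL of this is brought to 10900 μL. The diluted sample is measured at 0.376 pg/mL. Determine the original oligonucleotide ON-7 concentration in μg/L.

Overall dilution factor = 40 × 10 × 10 × 12.03 × 40.07 = 1.93 × 10⁶.
Original = 0.376 pg/mL × 1.93 × 10⁶ = 7.25 × 10⁵ pg/mL = 725 μg/L.

725 μg/L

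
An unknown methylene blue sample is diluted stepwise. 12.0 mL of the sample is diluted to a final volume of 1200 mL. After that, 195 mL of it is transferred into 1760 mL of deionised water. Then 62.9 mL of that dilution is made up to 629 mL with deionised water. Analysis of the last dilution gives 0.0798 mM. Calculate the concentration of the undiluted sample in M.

0.800 M

Overall dilution factor = 100 × 10.03 × 10 = 1.00 × 10⁴.
Original = 0.0798 mM × 1.00 × 10⁴ = 800 mM = 0.800 M.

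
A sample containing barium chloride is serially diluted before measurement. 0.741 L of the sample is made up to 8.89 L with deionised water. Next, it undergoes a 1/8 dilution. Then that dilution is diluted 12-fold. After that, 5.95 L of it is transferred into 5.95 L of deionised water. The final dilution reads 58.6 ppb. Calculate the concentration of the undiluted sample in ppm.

Overall dilution factor = 12.00 × 8 × 12 × 2 = 2303.
Original = 58.6 ppb × 2303 = 1.35 × 10⁵ ppb = 135 ppm.

135 ppm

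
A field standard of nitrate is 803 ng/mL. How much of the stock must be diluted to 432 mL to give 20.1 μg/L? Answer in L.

0.0108 L

20.1 μg/L = 20.1 ng/mL.
V₁ = C₂V₂/C₁ = 20.1 × 432 / 803 = 10.8 mL = 0.0108 L.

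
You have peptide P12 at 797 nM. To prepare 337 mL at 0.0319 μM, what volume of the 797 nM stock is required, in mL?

13.5 mL

0.0319 μM = 31.9 nM.
V₁ = C₂V₂/C₁ = 31.9 × 337 / 797 = 13.5 mL.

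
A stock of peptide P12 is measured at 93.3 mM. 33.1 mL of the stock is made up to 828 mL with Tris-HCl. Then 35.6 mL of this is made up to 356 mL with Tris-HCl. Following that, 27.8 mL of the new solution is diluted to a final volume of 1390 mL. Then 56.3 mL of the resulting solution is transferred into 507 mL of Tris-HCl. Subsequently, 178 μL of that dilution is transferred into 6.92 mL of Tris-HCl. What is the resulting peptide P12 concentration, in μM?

Overall dilution factor = 25.02 × 10 × 50 × 10.01 × 39.88 = 4.99 × 10⁶.
93.3 mM / 4.99 × 10⁶ = 1.87 × 10⁻⁵ mM = 0.0187 μM.

0.0187 μM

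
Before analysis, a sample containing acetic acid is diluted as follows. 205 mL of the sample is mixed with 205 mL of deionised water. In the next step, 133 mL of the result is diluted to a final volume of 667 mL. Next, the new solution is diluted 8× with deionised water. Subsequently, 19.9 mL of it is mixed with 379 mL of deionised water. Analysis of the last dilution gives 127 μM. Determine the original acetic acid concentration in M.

Overall dilution factor = 2 × 5.015 × 8 × 20.05 = 1608.
Original = 127 μM × 1608 = 2.04 × 10⁵ μM = 0.204 M.

0.204 M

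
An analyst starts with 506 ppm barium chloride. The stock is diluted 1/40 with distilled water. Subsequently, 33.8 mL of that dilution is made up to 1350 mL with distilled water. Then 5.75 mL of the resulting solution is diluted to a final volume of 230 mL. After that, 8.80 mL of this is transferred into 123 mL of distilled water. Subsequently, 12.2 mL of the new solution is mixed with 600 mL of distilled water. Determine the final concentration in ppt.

Overall dilution factor = 40 × 39.94 × 40 × 14.98 × 50.18 = 4.80 × 10⁷.
506 ppm / 4.80 × 10⁷ = 1.05 × 10⁻⁵ ppm = 10.5 ppt.

10.5 ppt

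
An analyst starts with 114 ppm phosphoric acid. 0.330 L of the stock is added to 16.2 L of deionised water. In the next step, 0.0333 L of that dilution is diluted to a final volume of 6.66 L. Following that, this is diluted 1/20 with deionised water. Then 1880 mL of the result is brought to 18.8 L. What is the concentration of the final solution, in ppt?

56.9 ppt

Overall dilution factor = 50.09 × 200 × 20 × 10 = 2.00 × 10⁶.
114 ppm / 2.00 × 10⁶ = 5.69 × 10⁻⁵ ppm = 56.9 ppt.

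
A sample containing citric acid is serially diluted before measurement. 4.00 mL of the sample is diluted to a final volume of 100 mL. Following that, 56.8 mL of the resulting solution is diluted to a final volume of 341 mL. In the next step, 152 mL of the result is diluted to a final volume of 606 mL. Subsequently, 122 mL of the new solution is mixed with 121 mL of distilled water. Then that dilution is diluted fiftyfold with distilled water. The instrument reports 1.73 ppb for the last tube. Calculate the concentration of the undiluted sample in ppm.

Overall dilution factor = 25 × 6.004 × 3.987 × 1.992 × 50 = 5.96 × 10⁴.
Original = 1.73 ppb × 5.96 × 10⁴ = 1.03 × 10⁵ ppb = 103 ppm.

103 ppm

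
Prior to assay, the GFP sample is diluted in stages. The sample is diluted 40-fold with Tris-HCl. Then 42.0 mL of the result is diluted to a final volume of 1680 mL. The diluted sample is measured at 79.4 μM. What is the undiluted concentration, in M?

0.127 M

Overall dilution factor = 40 × 40 = 1600.
Original = 79.4 μM × 1600 = 1.27 × 10⁵ μM = 0.127 M.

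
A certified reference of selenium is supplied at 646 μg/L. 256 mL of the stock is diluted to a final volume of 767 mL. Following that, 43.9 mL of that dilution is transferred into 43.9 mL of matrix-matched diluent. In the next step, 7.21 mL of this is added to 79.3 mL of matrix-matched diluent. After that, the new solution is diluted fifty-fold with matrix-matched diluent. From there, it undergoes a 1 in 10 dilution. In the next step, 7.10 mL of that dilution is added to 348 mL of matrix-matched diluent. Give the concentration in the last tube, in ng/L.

0.359 ng/L

Overall dilution factor = 2.996 × 2 × 12.00 × 50 × 10 × 50.01 = 1.80 × 10⁶.
646 μg/L / 1.80 × 10⁶ = 3.59 × 10⁻⁴ μg/L = 0.359 ng/L.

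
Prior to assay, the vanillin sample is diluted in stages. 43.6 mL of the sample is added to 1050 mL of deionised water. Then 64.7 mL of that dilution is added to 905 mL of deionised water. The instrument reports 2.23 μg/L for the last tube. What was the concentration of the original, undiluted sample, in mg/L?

Overall dilution factor = 25.08 × 14.99 = 376.
Original = 2.23 μg/L × 376 = 838 μg/L = 0.838 mg/L.

0.838 mg/L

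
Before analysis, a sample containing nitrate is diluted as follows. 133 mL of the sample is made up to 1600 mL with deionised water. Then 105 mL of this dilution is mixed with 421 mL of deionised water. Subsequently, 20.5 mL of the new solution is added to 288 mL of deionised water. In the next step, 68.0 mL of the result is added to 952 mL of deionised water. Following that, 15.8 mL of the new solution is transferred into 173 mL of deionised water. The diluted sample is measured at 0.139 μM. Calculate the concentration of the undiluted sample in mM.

22.6 mM

Overall dilution factor = 12.03 × 5.010 × 15.05 × 15 × 11.95 = 1.63 × 10⁵.
Original = 0.139 μM × 1.63 × 10⁵ = 2.26 × 10⁴ μM = 22.6 mM.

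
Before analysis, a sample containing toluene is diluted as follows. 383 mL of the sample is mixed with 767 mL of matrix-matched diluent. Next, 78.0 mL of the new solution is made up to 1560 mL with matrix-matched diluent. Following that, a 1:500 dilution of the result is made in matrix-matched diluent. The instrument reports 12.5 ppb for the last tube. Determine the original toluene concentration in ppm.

375 ppm

Overall dilution factor = 3.003 × 20 × 500 = 3.00 × 10⁴.
Original = 12.5 ppb × 3.00 × 10⁴ = 3.75 × 10⁵ ppb = 375 ppm.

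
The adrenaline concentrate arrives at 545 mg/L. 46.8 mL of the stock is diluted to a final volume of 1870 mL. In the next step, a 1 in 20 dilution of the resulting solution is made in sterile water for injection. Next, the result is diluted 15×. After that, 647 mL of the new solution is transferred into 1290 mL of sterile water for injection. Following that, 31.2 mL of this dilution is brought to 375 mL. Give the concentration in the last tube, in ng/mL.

1.26 ng/mL

Overall dilution factor = 39.96 × 20 × 15 × 2.994 × 12.02 = 4.31 × 10⁵.
545 mg/L / 4.31 × 10⁵ = 1.26 × 10⁻³ mg/L = 1.26 ng/mL.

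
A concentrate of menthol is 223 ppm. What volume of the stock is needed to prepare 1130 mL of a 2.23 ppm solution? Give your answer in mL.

11.3 mL

V₁ = C₂V₂/C₁ = 2.23 × 1130 / 223 = 11.3 mL.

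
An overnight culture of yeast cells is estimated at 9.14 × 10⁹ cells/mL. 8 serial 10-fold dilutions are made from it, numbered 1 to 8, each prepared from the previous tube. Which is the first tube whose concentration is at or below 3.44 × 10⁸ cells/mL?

tube 2

Tube n has concentration 9.14 × 10⁹ cells/mL / 10ⁿ.
Need 10ⁿ ≥ 9.14 × 10⁹ cells/mL / 3.44 × 10⁸ cells/mL = 26.6, so n ≥ 1.42.
First such tube: n = 2.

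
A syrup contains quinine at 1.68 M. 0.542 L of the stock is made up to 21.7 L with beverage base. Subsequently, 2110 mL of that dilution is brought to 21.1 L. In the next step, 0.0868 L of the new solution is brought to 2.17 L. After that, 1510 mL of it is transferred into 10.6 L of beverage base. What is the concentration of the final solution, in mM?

Overall dilution factor = 40.04 × 10 × 25 × 8.020 = 8.03 × 10⁴.
1.68 M / 8.03 × 10⁴ = 2.09 × 10⁻⁵ M = 0.0209 mM.

0.0209 mM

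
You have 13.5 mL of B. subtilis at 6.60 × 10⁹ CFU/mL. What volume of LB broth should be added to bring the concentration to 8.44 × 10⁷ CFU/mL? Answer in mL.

V₂ = C₁V₁/C₂ = 6.60 × 10⁹ × 13.5 / 8.44 × 10⁷ = 1056 mL.
Diluent to add = V₂ − V₁ = 1056 − 13.5 = 1040 mL.

1040 mL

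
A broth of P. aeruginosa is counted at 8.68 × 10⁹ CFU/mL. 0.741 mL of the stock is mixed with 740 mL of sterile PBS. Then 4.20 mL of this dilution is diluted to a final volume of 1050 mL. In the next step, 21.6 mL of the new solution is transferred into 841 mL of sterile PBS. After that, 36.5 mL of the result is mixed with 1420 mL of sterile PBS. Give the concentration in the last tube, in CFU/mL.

Overall dilution factor = 999.7 × 250 × 39.94 × 39.90 = 3.98 × 10⁸.
8.68 × 10⁹ CFU/mL / 3.98 × 10⁸ = 21.8 CFU/mL.

21.8 CFU/mL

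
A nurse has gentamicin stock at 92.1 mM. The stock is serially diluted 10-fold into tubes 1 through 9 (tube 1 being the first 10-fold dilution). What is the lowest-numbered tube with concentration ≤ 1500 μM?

tube 2

Tube n has concentration 92.1 mM / 10ⁿ.
Need 10ⁿ ≥ 92.1 mM / 1500 μM = 61.4, so n ≥ 1.79.
First such tube: n = 2.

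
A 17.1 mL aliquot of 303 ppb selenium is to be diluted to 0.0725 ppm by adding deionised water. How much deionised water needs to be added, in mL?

54.4 mL

0.0725 ppm = 72.5 ppb.
V₂ = C₁V₁/C₂ = 303 × 17.1 / 72.5 = 71.5 mL.
Diluent to add = V₂ − V₁ = 71.5 − 17.1 = 54.4 mL.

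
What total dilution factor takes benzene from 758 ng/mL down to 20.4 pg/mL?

3.72 × 10⁴

Factor = C₀/C_target = 758 ng/mL / 20.4 pg/mL = 3.72 × 10⁴.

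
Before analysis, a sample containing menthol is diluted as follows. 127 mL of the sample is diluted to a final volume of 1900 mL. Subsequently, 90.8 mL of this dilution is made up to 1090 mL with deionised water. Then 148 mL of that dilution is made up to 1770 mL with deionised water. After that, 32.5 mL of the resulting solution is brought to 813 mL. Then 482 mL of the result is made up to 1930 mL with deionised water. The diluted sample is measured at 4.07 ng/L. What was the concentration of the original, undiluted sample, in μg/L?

Overall dilution factor = 14.96 × 12.00 × 11.96 × 25.02 × 4.004 = 2.15 × 10⁵.
Original = 4.07 ng/L × 2.15 × 10⁵ = 8.76 × 10⁵ ng/L = 876 μg/L.

876 μg/L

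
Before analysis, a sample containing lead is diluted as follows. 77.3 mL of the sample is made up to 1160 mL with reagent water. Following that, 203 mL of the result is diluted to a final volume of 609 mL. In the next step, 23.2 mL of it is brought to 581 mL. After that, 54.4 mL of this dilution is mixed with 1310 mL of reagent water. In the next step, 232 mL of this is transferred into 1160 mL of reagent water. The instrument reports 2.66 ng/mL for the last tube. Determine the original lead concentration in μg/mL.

451 μg/mL

Overall dilution factor = 15.01 × 3 × 25.04 × 25.08 × 6 = 1.70 × 10⁵.
Original = 2.66 ng/mL × 1.70 × 10⁵ = 4.51 × 10⁵ ng/mL = 451 μg/mL.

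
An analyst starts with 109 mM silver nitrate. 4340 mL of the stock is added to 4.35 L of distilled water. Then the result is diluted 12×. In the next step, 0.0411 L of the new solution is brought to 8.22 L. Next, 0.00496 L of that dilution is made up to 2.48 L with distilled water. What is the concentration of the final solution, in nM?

45.4 nM

Overall dilution factor = 2.002 × 12 × 200 × 500 = 2.40 × 10⁶.
109 mM / 2.40 × 10⁶ = 4.54 × 10⁻⁵ mM = 45.4 nM.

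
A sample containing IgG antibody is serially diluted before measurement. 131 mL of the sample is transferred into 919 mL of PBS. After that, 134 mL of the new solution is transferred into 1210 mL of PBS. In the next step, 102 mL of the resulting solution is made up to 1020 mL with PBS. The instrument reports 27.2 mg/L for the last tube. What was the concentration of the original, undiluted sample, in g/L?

Overall dilution factor = 8.015 × 10.03 × 10 = 804.
Original = 27.2 mg/L × 804 = 2.19 × 10⁴ mg/L = 21.9 g/L.

21.9 g/L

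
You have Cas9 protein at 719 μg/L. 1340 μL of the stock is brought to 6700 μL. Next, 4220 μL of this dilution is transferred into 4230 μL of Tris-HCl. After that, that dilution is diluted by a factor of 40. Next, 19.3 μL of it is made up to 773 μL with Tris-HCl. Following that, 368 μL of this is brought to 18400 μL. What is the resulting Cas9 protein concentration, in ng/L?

0.897 ng/L

Overall dilution factor = 5 × 2.002 × 40 × 40.05 × 50 = 8.02 × 10⁵.
719 μg/L / 8.02 × 10⁵ = 8.97 × 10⁻⁴ μg/L = 0.897 ng/L.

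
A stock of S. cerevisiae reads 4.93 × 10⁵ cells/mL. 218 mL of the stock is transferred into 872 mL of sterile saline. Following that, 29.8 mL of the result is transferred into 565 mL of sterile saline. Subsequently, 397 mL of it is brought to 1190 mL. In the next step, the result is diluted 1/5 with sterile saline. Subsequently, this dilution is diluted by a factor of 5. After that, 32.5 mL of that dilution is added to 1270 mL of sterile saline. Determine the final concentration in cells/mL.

Overall dilution factor = 5 × 19.96 × 2.997 × 5 × 5 × 40.08 = 3.00 × 10⁵.
4.93 × 10⁵ cells/mL / 3.00 × 10⁵ = 1.64 cells/mL.

1.64 cells/mL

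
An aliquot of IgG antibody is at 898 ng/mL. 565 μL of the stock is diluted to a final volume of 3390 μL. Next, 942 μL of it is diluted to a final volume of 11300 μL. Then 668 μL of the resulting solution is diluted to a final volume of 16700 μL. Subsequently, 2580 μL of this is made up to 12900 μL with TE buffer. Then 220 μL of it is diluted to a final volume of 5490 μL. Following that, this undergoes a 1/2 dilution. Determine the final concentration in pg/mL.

2.00 pg/mL

Overall dilution factor = 6 × 12.00 × 25 × 5 × 24.95 × 2 = 4.49 × 10⁵.
898 ng/mL / 4.49 × 10⁵ = 2.00 × 10⁻³ ng/mL = 2.00 pg/mL.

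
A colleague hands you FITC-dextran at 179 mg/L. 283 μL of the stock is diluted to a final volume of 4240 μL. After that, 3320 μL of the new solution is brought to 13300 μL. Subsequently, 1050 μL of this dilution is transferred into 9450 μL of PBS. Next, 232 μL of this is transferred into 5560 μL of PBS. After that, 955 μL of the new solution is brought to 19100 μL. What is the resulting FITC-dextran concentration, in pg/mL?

Overall dilution factor = 14.98 × 4.006 × 10 × 24.97 × 20 = 3.00 × 10⁵.
179 mg/L / 3.00 × 10⁵ = 5.97 × 10⁻⁴ mg/L = 597 pg/mL.

597 pg/mL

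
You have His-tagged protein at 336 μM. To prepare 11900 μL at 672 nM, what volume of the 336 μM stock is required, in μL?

672 nM = 0.672 μM.
V₁ = C₂V₂/C₁ = 0.672 × 11900 / 336 = 23.8 μL.

23.8 μL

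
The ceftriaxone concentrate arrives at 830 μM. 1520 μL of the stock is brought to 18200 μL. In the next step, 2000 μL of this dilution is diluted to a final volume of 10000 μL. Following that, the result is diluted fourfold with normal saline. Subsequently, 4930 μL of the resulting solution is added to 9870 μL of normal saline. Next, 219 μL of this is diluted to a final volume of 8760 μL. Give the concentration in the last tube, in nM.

28.9 nM

Overall dilution factor = 11.97 × 5 × 4 × 3.002 × 40 = 2.88 × 10⁴.
830 μM / 2.88 × 10⁴ = 0.0289 μM = 28.9 nM.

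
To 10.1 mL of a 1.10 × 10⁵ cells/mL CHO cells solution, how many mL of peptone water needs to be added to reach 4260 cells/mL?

V₂ = C₁V₁/C₂ = 1.10 × 10⁵ × 10.1 / 4260 = 261 mL.
Diluent to add = V₂ − V₁ = 261 − 10.1 = 251 mL.

251 mL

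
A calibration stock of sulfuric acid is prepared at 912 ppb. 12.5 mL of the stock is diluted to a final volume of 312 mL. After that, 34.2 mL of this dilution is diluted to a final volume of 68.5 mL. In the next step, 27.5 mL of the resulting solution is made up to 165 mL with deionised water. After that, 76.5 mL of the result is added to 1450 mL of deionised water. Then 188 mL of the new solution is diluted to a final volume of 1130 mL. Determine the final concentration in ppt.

25.4 ppt

Overall dilution factor = 24.96 × 2.003 × 6 × 19.95 × 6.011 = 3.60 × 10⁴.
912 ppb / 3.60 × 10⁴ = 0.0254 ppb = 25.4 ppt.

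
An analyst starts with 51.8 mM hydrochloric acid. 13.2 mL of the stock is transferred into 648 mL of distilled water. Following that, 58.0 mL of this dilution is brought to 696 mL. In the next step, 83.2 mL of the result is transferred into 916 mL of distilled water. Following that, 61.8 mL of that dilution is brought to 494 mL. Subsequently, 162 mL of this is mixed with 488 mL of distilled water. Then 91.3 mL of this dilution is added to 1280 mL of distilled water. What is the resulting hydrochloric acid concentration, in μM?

Overall dilution factor = 50.09 × 12 × 12.01 × 7.994 × 4.012 × 15.02 = 3.48 × 10⁶.
51.8 mM / 3.48 × 10⁶ = 1.49 × 10⁻⁵ mM = 0.0149 μM.

0.0149 μM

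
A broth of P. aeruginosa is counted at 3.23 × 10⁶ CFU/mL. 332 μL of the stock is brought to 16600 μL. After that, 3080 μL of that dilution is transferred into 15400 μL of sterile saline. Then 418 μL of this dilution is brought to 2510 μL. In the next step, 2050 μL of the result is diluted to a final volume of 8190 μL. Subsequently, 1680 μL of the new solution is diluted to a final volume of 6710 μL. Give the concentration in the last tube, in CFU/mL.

Overall dilution factor = 50 × 6 × 6.005 × 3.995 × 3.994 = 2.87 × 10⁴.
3.23 × 10⁶ CFU/mL / 2.87 × 10⁴ = 112 CFU/mL.

112 CFU/mL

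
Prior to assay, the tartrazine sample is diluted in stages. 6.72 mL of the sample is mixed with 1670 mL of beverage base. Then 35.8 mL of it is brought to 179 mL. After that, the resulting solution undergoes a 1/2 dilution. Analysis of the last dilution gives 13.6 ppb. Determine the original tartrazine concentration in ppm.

Overall dilution factor = 249.5 × 5 × 2 = 2495.
Original = 13.6 ppb × 2495 = 3.39 × 10⁴ ppb = 33.9 ppm.

33.9 ppm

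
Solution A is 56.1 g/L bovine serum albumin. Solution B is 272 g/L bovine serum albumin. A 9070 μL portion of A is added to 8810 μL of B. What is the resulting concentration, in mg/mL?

162 mg/mL

C_mix = (C_A·V_A + C_B·V_B)/(V_A + V_B) = (56.1×9070 + 272×8810) / 17880 = 162 g/L = 162 mg/mL.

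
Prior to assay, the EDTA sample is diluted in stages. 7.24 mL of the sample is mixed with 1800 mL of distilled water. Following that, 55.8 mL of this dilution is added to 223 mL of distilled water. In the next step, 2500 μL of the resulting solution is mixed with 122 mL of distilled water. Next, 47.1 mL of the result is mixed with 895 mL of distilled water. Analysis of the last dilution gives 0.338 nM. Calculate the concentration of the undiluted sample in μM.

420 μM

Overall dilution factor = 249.6 × 4.996 × 49.80 × 20.00 = 1.24 × 10⁶.
Original = 0.338 nM × 1.24 × 10⁶ = 4.20 × 10⁵ nM = 420 μM.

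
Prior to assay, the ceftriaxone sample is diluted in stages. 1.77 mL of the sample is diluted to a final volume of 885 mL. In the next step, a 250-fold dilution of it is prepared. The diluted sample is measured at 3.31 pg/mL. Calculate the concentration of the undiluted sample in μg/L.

414 μg/L

Overall dilution factor = 500 × 250 = 1.25 × 10⁵.
Original = 3.31 pg/mL × 1.25 × 10⁵ = 4.14 × 10⁵ pg/mL = 414 μg/L.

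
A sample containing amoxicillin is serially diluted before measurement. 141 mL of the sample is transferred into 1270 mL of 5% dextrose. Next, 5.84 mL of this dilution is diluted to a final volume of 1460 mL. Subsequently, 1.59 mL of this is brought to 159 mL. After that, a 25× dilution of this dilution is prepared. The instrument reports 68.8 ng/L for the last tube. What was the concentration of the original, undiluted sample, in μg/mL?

430 μg/mL

Overall dilution factor = 10.01 × 250 × 100 × 25 = 6.25 × 10⁶.
Original = 68.8 ng/L × 6.25 × 10⁶ = 4.30 × 10⁸ ng/L = 430 μg/mL.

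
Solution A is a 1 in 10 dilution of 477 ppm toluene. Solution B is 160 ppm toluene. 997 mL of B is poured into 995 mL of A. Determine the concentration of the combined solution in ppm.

104 ppm

C_A = 477 ppm / 10 = 47.7 ppm.
C_mix = (C_A·V_A + C_B·V_B)/(V_A + V_B) = (47.7×995 + 160×997) / 1992 = 104 ppm.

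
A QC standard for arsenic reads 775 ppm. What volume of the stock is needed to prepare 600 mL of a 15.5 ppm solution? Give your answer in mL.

12.0 mL

V₁ = C₂V₂/C₁ = 15.5 × 600 / 775 = 12.0 mL.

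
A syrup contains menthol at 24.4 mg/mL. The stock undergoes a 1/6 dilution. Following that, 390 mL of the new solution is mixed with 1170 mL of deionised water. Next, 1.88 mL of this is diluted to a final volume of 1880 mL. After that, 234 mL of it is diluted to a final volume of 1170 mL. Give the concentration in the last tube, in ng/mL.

Overall dilution factor = 6 × 4 × 1000 × 5 = 1.20 × 10⁵.
24.4 mg/mL / 1.20 × 10⁵ = 2.03 × 10⁻⁴ mg/mL = 203 ng/mL.

203 ng/mL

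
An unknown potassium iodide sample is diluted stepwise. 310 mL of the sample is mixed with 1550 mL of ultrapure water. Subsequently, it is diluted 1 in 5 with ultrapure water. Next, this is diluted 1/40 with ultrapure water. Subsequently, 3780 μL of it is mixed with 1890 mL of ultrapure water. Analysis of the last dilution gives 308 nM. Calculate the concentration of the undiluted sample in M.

0.185 M

Overall dilution factor = 6 × 5 × 40 × 501 = 6.01 × 10⁵.
Original = 308 nM × 6.01 × 10⁵ = 1.85 × 10⁸ nM = 0.185 M.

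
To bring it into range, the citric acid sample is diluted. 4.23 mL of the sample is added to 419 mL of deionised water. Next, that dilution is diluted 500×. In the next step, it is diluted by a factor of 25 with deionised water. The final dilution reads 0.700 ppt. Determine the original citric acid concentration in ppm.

0.875 ppm

Overall dilution factor = 100.1 × 500 × 25 = 1.25 × 10⁶.
Original = 0.700 ppt × 1.25 × 10⁶ = 8.75 × 10⁵ ppt = 0.875 ppm.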